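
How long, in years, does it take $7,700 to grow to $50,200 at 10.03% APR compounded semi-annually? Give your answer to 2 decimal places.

19.16 years

Periodic rate i = 0.1003/2 = 0.05015.
(1+i)^n = 50200/7700 = 6.51948, so n = ln 6.51948 / ln 1.05015 = 38.3135 half-years
= 38.3135/2 years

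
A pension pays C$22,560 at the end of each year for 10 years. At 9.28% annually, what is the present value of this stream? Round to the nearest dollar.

PV = 22560 × [1 − (1+0.0928)^(−10)] / 0.0928 = 22560 × 6.339314 = 143,014.9310

C$143,015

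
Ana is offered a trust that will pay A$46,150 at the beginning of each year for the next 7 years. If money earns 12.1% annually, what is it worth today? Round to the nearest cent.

Annuity factor a(7|0.121) × (1+i) = 5.099789; PV = 46150 × 5.099789 = 235,355.2790
Payments are at the start of each period, so multiply by (1+i).

A$235,355.28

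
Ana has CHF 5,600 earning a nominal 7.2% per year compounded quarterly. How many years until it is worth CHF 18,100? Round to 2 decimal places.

Periodic rate i = 0.072/4 = 0.018.
(1+i)^n = 18100/5600 = 3.23214, so n = ln 3.23214 / ln 1.018 = 65.7596 quarters
= 65.7596/4 years

16.44 years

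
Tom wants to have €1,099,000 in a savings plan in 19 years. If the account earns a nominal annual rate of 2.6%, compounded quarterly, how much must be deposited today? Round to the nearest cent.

Periodic rate i = 0.026/4 = 0.0065; n = 19 × 4 = 76 periods.
PV = FV·(1+i)^(−n) = 1,099,000 × 0.611157 = 671,661.5253

€671,661.53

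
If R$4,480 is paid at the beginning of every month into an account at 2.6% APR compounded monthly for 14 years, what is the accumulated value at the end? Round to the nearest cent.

Periodic rate i = 0.026/12 = 0.00216667; n = 14 × 12 = 168 periods.
FV = PMT · [(1+i)^n − 1] / i × (1+i) = 4480 · 202.826663 = 908,663.4487
(annuity-due: payments at period start, so ×(1+i).)

R$908,663.45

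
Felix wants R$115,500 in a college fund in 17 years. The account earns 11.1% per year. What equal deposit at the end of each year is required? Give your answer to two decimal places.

R$2,571.28

PMT = 115500 / ( [(1+0.111)^17 − 1] / 0.111 ) = 115500 / 44.919203 = 2,571.2834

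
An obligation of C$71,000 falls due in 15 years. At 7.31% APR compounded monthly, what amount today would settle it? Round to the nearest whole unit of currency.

i = 0.0731/12 = 0.00609167 per month; n = 15·12 = 180.
PV = FV·(1+i)^(−n) = 71,000 × 0.335151 = 23,795.7295

C$23,796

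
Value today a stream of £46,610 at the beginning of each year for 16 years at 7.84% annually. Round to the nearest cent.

Annuity factor a(16|0.0784) × (1+i) = 9.643740; PV = 46610 × 9.643740 = 449,494.7092
Payments are at the start of each period, so multiply by (1+i).

£449,494.71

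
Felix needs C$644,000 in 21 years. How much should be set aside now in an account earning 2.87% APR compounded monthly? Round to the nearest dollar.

C$352,735

i = 0.0287/12 = 0.00239167 per month; n = 21·12 = 252.
PV = FV·(1+i)^(−n) = 644,000 × 0.547726 = 352,735.4377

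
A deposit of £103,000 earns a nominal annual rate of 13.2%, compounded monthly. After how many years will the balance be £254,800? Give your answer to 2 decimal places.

Periodic rate i = 0.132/12 = 0.011.
(1+i)^n = 254800/103000 = 2.47379, so n = ln 2.47379 / ln 1.011 = 82.7930 months
= 82.7930/12 years

6.90 years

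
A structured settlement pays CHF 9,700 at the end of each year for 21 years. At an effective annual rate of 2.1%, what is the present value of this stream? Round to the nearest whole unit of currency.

PV = 9700 × [1 − (1+0.021)^(−21)] / 0.021 = 9700 × 16.841067 = 163,358.3502

CHF 163,358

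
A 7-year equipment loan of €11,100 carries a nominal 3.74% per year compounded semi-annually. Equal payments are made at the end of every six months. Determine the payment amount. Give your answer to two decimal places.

With 2 periods per year: i = 0.0187, n = 14.
PMT = 11100 / ( [1 − (1+0.0187)^(−14)] / 0.0187 ) = 11100 / 12.217752 = 908.5141

€908.51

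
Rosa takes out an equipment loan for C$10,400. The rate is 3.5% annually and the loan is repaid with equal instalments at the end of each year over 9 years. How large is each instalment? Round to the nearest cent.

C$1,367.04

Annuity-PV factor = 7.607687; PMT = 10400 / 7.607687 = 1,367.0385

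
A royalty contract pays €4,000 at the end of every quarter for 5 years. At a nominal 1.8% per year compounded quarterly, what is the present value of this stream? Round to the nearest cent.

Periodic rate i = 0.018/4 = 0.0045; n = 5 × 4 = 20 periods.
PV = PMT · [1 − (1+i)^(−n)] / i = 4000 · 19.085395 = 76,341.5808

€76,341.58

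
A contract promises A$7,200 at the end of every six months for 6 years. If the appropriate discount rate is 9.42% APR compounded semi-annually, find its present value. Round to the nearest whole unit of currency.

With 2 periods per year: i = 0.0471, n = 12.
PV = PMT · [1 − (1+i)^(−n)] / i = 7200 · 9.010016 = 64,872.1176

A$64,872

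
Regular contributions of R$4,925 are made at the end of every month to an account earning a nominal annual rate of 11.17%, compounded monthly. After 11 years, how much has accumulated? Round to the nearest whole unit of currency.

R$1,268,465

i = 0.1117/12 = 0.00930833 per month; n = 11·12 = 132.
FV = 4925 × [(1+0.00930833)^132 − 1] / 0.00930833 = 4925 × 257.556438 = 1,268,465.4570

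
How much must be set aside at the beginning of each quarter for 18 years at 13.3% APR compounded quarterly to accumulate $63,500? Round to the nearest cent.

With 4 periods per year: i = 0.03325, n = 72.
FV-annuity factor × (1+i) = 296.418979; PMT = 63500 / 296.418979 = 214.2238

$214.22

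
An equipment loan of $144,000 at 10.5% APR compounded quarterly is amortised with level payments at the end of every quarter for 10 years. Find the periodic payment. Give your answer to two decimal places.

$5,857.83

i = 0.105/4 = 0.02625 per quarter; n = 10·4 = 40.
PMT = 144000 / ( [1 − (1+0.02625)^(−40)] / 0.02625 ) = 144000 / 24.582484 = 5,857.8296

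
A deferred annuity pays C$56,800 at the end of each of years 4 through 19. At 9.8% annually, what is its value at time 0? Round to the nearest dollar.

C$339,738

Value one period before first payment (t=3): 56800 × [1 − (1+0.098)^(−16)] / 0.098 = 56800 × 7.917764 = 449,729.0201
Discount back 3 years: 449,729.0201 × (1+0.098)^(−3) = 449,729.0201 × 0.755428 = 339,737.8173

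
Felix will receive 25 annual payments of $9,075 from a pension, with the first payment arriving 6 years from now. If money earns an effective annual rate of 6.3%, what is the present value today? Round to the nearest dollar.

$83,089

PV at t=5 (ordinary 25-year annuity): 9075 × a(25|0.063) = 9075 × 12.426916 = 112,774.2643
Discount back 5 years: 112,774.2643 × (1+0.063)^(−5) = 112,774.2643 × 0.736773 = 83,089.0283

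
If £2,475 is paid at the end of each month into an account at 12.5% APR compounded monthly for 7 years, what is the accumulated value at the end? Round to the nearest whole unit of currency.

i = 0.125/12 = 0.0104167 per month; n = 7·12 = 84.
FV = 2475 × [(1+0.0104167)^84 − 1] / 0.0104167 = 2475 × 133.252107 = 329,798.9651

£329,799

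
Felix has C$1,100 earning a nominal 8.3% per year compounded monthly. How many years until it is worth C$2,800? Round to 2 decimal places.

Periodic rate i = 0.083/12 = 0.00691667.
(1+i)^n = 2800/1100 = 2.54545, so n = ln 2.54545 / ln 1.00692 = 135.5475 months
= 135.5475/12 years

11.30 years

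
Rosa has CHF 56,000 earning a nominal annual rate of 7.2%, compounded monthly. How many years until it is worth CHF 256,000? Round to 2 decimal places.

Periodic rate i = 0.072/12 = 0.006.
(1+i)^n = 256000/56000 = 4.57143, so n = ln 4.57143 / ln 1.006 = 254.0634 months
= 254.0634/12 years

21.17 years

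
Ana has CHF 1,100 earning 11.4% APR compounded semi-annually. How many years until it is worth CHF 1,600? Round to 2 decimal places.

Periodic rate i = 0.114/2 = 0.057.
(1+i)^n = 1600/1100 = 1.45455, so n = ln 1.45455 / ln 1.057 = 6.7592 half-years
= 6.7592/2 years

3.38 years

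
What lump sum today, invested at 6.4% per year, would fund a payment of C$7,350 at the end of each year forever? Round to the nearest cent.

C$114,843.75

PV = PMT / i = 7350 / 0.064 = 114,843.7500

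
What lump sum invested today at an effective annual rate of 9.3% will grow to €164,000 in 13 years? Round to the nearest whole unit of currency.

€51,616

Discount factor = (1+0.093)^(−13) = 0.314730; PV = 164,000 × 0.314730 = 51,615.6906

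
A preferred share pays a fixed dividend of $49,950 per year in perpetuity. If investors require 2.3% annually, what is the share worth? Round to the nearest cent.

PV = C/r = 49950/0.023 = 2,171,739.1304

$2,171,739.13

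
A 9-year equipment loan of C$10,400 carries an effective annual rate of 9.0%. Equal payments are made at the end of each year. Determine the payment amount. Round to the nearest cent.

Annuity-PV factor = 5.995247; PMT = 10400 / 5.995247 = 1,734.7075

C$1,734.71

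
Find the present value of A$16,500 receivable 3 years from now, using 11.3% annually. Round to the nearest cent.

PV = 16,500 / (1 + 0.113)^3 = 16,500 / 1.378750 = 11,967.3626

A$11,967.36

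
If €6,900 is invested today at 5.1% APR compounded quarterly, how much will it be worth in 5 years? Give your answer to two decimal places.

€8,889.84

i = 0.051/4 = 0.01275 per quarter; n = 5·4 = 20.
FV = PV·(1+i)^n = 6,900 × 1.288383 = 8,889.8438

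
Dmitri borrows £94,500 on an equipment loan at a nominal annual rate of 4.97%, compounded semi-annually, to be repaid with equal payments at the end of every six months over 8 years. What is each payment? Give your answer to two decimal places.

With 2 periods per year: i = 0.02485, n = 16.
Annuity-PV factor = 13.070255; PMT = 94500 / 13.070255 = 7,230.1574

£7,230.16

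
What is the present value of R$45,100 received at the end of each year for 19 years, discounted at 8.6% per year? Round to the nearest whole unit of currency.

R$415,045

Annuity factor a(19|0.086) = 9.202778; PV = 45100 × 9.202778 = 415,045.2807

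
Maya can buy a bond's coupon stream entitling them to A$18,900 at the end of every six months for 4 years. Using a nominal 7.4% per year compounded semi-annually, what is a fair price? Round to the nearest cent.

i = 0.074/2 = 0.037 per half-year; n = 4·2 = 8.
PV = 18900 × [1 − (1+0.037)^(−8)] / 0.037 = 18900 × 6.816938 = 128,840.1298

A$128,840.13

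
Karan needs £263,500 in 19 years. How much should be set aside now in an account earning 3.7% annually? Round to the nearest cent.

PV = FV·(1+i)^(−n) = 263,500 × 0.501422 = 132,124.7712

£132,124.77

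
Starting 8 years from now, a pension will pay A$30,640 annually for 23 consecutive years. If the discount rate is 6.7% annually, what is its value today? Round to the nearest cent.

Value one period before first payment (t=7): 30640 × [1 − (1+0.067)^(−23)] / 0.067 = 30640 × 11.566887 = 354,409.4198
PV₀ = 354,409.4198 / (1+0.067)^7 = 354,409.4198 / 1.574530 = 225,089.0253

A$225,089.03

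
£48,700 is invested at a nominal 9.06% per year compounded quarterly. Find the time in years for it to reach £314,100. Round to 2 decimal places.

Periodic rate i = 0.0906/4 = 0.02265.
(1+i)^n = 314100/48700 = 6.44969, so n = ln 6.44969 / ln 1.02265 = 83.2258 quarters
= 83.2258/4 years

20.81 years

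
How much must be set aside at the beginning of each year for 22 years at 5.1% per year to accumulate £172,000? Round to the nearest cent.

£4,200.11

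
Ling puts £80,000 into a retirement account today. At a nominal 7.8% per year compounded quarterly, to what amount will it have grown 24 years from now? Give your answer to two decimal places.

£510,815.51

With 4 periods per year: i = 0.0195, n = 96.
FV = PV·(1+i)^n = 80,000 × 6.385194 = 510,815.5130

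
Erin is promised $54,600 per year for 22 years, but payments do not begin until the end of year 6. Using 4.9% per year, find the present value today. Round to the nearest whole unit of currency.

$571,004

PV at t=5 (ordinary 22-year annuity): 54600 × a(22|0.049) = 54600 × 13.283847 = 725,298.0559
Discount back 5 years: 725,298.0559 × (1+0.049)^(−5) = 725,298.0559 × 0.787268 = 571,003.8972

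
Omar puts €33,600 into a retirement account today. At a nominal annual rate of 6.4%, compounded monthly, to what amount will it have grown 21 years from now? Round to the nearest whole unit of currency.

€128,375

Periodic rate i = 0.064/12 = 0.00533333; n = 21 × 12 = 252 periods.
FV = 33,600 × (1 + 0.00533333)^252 = 128,374.8833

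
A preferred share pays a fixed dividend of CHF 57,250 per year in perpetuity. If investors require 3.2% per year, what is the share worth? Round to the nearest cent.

CHF 1,789,062.50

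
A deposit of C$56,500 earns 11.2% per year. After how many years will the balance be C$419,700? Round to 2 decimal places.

(1+i)^n = 419700/56500 = 7.42832, so n = ln 7.42832 / ln 1.112 = 18.8894 years

18.89 years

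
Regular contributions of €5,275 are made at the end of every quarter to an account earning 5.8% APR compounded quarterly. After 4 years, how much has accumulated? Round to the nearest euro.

€94,230

With 4 periods per year: i = 0.0145, n = 16.
FV = PMT · [(1+i)^n − 1] / i = 5275 · 17.863487 = 94,229.8930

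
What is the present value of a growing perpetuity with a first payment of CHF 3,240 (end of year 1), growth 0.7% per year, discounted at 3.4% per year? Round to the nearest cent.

PV = D₁/(r − g) = 3240/(0.034 − 0.007) = 120,000.0000

CHF 120,000.00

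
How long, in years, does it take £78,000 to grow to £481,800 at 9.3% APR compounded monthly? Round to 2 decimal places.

Periodic rate i = 0.093/12 = 0.00775.
(1+i)^n = 481800/78000 = 6.17692, so n = ln 6.17692 / ln 1.00775 = 235.8538 months
= 235.8538/12 years

19.65 years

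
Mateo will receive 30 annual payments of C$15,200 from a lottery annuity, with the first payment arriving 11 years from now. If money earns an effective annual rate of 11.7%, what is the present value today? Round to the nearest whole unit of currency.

C$41,412

Value one period before first payment (t=10): 15200 × [1 − (1+0.117)^(−30)] / 0.117 = 15200 × 8.237823 = 125,214.9122
Discount back 10 years: 125,214.9122 × (1+0.117)^(−10) = 125,214.9122 × 0.330726 = 41,411.8204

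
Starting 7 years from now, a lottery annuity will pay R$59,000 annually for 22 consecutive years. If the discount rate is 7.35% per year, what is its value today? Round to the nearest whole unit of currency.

R$414,327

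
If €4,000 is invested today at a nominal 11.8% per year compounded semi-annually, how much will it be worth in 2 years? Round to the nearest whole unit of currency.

€5,031

With 2 periods per year: i = 0.059, n = 4.
FV = 4,000 × (1 + 0.059)^4 = 5,030.8785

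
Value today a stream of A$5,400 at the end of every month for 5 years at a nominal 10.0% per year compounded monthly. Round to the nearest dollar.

A$254,153

Periodic rate i = 0.1/12 = 0.00833333; n = 5 × 12 = 60 periods.
PV = PMT · [1 − (1+i)^(−n)] / i = 5400 · 47.065369 = 254,152.9927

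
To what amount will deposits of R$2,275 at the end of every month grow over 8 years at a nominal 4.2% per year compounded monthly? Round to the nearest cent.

With 12 periods per year: i = 0.0035, n = 96.
FV = PMT · [(1+i)^n − 1] / i = 2275 · 113.862391 = 259,036.9399

R$259,036.94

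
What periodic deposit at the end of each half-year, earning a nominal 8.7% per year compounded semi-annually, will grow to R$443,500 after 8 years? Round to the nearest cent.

R$19,758.15

Periodic rate i = 0.087/2 = 0.0435; n = 8 × 2 = 16 periods.
PMT = 443500 / ( [(1+0.0435)^16 − 1] / 0.0435 ) = 443500 / 22.446438 = 19,758.1458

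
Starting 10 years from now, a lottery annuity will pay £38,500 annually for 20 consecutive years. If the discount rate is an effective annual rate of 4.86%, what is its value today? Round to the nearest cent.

£316,765.72

PV at t=9 (ordinary 20-year annuity): 38500 × a(20|0.0486) = 38500 × 12.611482 = 485,542.0680
Discount back 9 years: 485,542.0680 × (1+0.0486)^(−9) = 485,542.0680 × 0.652396 = 316,765.7249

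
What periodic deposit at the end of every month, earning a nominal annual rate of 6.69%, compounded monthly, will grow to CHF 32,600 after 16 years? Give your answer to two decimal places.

CHF 95.26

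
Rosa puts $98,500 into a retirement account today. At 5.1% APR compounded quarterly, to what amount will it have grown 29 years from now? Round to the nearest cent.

With 4 periods per year: i = 0.01275, n = 116.
FV = PV·(1+i)^n = 98,500 × 4.347716 = 428,250.0731

$428,250.07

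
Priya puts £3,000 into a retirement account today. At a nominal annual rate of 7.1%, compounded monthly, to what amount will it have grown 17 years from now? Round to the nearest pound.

i = 0.071/12 = 0.00591667 per month; n = 17·12 = 204.
FV = 3,000 × (1 + 0.00591667)^204 = 9,994.7065

£9,995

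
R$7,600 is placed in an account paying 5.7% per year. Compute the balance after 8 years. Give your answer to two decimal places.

R$11,841.68

FV = 7,600 × (1 + 0.057)^8 = 11,841.6846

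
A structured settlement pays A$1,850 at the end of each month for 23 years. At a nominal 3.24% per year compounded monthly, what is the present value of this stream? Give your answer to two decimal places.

Periodic rate i = 0.0324/12 = 0.0027; n = 23 × 12 = 276 periods.
PV = 1850 × [1 − (1+0.0027)^(−276)] / 0.0027 = 1850 × 194.401392 = 359,642.5757

A$359,642.58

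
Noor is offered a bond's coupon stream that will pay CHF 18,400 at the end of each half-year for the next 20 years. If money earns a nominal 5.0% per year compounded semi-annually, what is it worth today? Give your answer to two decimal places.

i = 0.05/2 = 0.025 per half-year; n = 20·2 = 40.
PV = 18400 × [1 − (1+0.025)^(−40)] / 0.025 = 18400 × 25.102775 = 461,891.0610

CHF 461,891.06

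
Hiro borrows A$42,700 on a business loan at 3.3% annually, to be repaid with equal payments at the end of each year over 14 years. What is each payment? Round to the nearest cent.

PMT = 42700 / ( [1 − (1+0.033)^(−14)] / 0.033 ) = 42700 / 11.068501 = 3,857.7942

A$3,857.79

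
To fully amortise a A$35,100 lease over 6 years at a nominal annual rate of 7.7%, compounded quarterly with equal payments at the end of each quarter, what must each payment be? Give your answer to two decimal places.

A$1,840.05

With 4 periods per year: i = 0.01925, n = 24.
PMT = 35100 / ( [1 − (1+0.01925)^(−24)] / 0.01925 ) = 35100 / 19.075609 = 1,840.0461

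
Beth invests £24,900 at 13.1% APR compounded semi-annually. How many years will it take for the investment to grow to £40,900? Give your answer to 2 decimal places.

3.91 years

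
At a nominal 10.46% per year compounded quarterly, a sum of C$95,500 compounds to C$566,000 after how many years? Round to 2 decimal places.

Periodic rate i = 0.1046/4 = 0.02615.
(1+i)^n = 566000/95500 = 5.92670, so n = ln 5.92670 / ln 1.02615 = 68.9344 quarters
= 68.9344/4 years

17.23 years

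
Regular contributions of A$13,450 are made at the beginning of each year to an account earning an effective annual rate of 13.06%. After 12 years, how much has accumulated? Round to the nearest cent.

A$391,484.42

Accumulation factor s(12|0.1306) × (1+i) = 29.106649; FV = 13450 × 29.106649 = 391,484.4234
Payments are at the start of each period, so multiply by (1+i).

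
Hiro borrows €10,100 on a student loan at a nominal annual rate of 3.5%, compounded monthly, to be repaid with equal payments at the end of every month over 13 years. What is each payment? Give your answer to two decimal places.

With 12 periods per year: i = 0.00291667, n = 156.
Annuity-PV factor = 125.188021; PMT = 10100 / 125.188021 = 80.6786

€80.68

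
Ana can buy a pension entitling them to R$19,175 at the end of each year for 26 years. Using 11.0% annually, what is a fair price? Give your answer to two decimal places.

R$162,758.52

Annuity factor a(26|0.11) = 8.488058; PV = 19175 × 8.488058 = 162,758.5171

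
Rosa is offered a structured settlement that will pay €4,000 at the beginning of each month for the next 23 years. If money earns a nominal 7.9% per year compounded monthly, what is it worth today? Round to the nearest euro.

€511,609

i = 0.079/12 = 0.00658333 per month; n = 23·12 = 276.
PV = PMT · [1 − (1+i)^(−n)] / i × (1+i) = 4000 · 127.902363 = 511,609.4510
(annuity-due: payments at period start, so ×(1+i).)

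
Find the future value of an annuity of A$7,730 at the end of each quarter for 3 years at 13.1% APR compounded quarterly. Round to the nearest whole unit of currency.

With 4 periods per year: i = 0.03275, n = 12.
FV = PMT · [(1+i)^n − 1] / i = 7730 · 14.415798 = 111,434.1205

A$111,434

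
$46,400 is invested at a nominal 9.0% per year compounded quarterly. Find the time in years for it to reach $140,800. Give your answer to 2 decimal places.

Periodic rate i = 0.09/4 = 0.0225.
n = ln(140800/46400) / ln(1+0.0225) = ln(3.03448) / 0.022251 = 49.8881 quarters
= 49.8881/4 years

12.47 years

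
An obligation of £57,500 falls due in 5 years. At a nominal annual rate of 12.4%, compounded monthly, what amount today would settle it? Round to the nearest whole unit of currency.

Periodic rate i = 0.124/12 = 0.0103333; n = 5 × 12 = 60 periods.
PV = FV·(1+i)^(−n) = 57,500 × 0.539659 = 31,030.3694

£31,030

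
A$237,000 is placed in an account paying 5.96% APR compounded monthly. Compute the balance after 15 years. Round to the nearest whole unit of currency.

Periodic rate i = 0.0596/12 = 0.00496667; n = 15 × 12 = 180 periods.
FV = 237,000 × (1 + 0.00496667)^180 = 578,158.1024

A$578,158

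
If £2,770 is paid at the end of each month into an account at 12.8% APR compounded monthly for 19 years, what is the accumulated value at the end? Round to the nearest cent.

Periodic rate i = 0.128/12 = 0.0106667; n = 19 × 12 = 228 periods.
FV = 2770 × [(1+0.0106667)^228 − 1] / 0.0106667 = 2770 × 959.622818 = 2,658,155.2051

£2,658,155.21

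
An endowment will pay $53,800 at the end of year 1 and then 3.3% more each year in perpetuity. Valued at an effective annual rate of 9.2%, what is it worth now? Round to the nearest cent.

$911,864.41

PV = D₁/(r − g) = 53800/(0.092 − 0.033) = 911,864.4068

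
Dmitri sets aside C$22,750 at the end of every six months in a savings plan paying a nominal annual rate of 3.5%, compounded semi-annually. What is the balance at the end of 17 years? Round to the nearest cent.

C$1,044,841.87

Periodic rate i = 0.035/2 = 0.0175; n = 17 × 2 = 34 periods.
FV = 22750 × [(1+0.0175)^34 − 1] / 0.0175 = 22750 × 45.927115 = 1,044,841.8725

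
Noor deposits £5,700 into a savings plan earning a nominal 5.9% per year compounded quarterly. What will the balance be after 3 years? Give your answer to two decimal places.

With 4 periods per year: i = 0.01475, n = 12.
5,700 × (1+0.01475)^12 = 5,700 × 1.192089 = 6,794.9079

£6,794.91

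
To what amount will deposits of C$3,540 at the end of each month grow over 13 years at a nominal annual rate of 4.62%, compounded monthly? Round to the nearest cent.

C$754,995.65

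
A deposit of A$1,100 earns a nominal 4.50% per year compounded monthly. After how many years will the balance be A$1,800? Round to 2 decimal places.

10.96 years

Periodic rate i = 0.045/12 = 0.00375.
(1+i)^n = 1800/1100 = 1.63636, so n = ln 1.63636 / ln 1.00375 = 131.5731 months
= 131.5731/12 years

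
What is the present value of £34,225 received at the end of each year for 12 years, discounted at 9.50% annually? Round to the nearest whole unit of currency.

£239,022

PV = 34225 × [1 − (1+0.095)^(−12)] / 0.095 = 34225 × 6.983839 = 239,021.9034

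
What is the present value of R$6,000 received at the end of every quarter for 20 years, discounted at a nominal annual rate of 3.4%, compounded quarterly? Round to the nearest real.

R$347,241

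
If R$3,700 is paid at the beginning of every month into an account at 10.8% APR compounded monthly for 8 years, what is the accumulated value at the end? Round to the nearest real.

With 12 periods per year: i = 0.009, n = 96.
FV = PMT · [(1+i)^n − 1] / i × (1+i) = 3700 · 152.861274 = 565,586.7150
(annuity-due: payments at period start, so ×(1+i).)

R$565,587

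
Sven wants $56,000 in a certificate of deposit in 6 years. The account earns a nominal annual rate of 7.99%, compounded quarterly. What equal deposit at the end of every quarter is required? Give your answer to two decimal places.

$1,841.34

i = 0.0799/4 = 0.019975 per quarter; n = 6·4 = 24.
FV-annuity factor = 30.412585; PMT = 56000 / 30.412585 = 1,841.3430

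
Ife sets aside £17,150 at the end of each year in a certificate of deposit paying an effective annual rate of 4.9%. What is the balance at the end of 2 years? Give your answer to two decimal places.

£35,140.35

Accumulation factor s(2|0.049) = 2.049000; FV = 17150 × 2.049000 = 35,140.3500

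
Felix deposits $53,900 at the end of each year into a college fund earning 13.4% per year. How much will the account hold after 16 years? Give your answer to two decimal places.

$2,605,865.14

FV = 53900 × [(1+0.134)^16 − 1] / 0.134 = 53900 × 48.346292 = 2,605,865.1426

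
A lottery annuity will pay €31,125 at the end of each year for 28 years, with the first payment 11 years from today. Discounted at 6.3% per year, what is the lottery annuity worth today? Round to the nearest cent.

€219,712.50

PV at t=10 (ordinary 28-year annuity): 31125 × a(28|0.063) = 31125 × 13.004032 = 404,750.5090
PV₀ = 404,750.5090 / (1+0.063)^10 = 404,750.5090 / 1.842182 = 219,712.4963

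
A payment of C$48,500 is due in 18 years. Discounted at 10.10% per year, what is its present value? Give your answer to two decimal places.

C$8,581.63

PV = 48,500 / (1 + 0.101)^18 = 48,500 / 5.651604 = 8,581.6342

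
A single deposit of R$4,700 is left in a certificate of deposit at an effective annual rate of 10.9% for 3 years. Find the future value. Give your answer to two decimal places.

FV = PV·(1+i)^n = 4,700 × 1.363938 = 6,410.5087

R$6,410.51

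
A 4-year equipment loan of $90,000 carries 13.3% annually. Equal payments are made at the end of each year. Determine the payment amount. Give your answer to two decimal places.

$30,446.29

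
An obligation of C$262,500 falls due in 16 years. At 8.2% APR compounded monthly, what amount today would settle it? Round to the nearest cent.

i = 0.082/12 = 0.00683333 per month; n = 16·12 = 192.
PV = FV·(1+i)^(−n) = 262,500 × 0.270485 = 71,002.3824

C$71,002.38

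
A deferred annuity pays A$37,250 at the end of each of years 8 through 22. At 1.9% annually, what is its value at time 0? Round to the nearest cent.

A$422,707.33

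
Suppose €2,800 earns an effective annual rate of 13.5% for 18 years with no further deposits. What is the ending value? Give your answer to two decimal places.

€27,357.95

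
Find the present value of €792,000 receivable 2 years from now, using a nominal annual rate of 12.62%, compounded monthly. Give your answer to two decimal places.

i = 0.1262/12 = 0.0105167 per month; n = 2·12 = 24.
Discount factor = (1+0.0105167)^(−24) = 0.777959; PV = 792,000 × 0.777959 = 616,143.1746

€616,143.17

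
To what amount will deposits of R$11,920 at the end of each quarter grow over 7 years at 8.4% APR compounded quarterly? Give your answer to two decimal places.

i = 0.084/4 = 0.021 per quarter; n = 7·4 = 28.
Accumulation factor s(28|0.021) = 37.593095; FV = 11920 × 37.593095 = 448,109.6880

R$448,109.69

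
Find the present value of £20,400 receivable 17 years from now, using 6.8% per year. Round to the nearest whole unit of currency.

£6,667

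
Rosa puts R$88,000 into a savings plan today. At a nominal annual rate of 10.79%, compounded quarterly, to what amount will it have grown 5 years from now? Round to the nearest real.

With 4 periods per year: i = 0.026975, n = 20.
88,000 × (1+0.026975)^20 = 88,000 × 1.702932 = 149,858.0590

R$149,858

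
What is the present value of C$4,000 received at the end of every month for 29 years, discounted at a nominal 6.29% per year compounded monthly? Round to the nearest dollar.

C$639,389

i = 0.0629/12 = 0.00524167 per month; n = 29·12 = 348.
PV = PMT · [1 − (1+i)^(−n)] / i = 4000 · 159.847369 = 639,389.4751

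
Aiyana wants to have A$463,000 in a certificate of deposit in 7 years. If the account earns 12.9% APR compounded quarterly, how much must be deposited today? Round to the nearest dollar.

Periodic rate i = 0.129/4 = 0.03225; n = 7 × 4 = 28 periods.
Discount factor = (1+0.03225)^(−28) = 0.411172; PV = 463,000 × 0.411172 = 190,372.4187

A$190,372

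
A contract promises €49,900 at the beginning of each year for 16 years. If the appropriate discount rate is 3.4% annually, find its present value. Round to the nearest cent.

PV = 49900 × [1 − (1+0.034)^(−16)] / 0.034 × (1+i) = 49900 × 12.599752 = 628,727.6139
Payments are at the start of each period, so multiply by (1+i).

€628,727.61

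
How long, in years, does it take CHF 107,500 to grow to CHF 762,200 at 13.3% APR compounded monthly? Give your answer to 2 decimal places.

Periodic rate i = 0.133/12 = 0.0110833.
n = ln(762200/107500) / ln(1+0.0110833) = ln(7.09023) / 0.011022 = 177.7040 months
= 177.7040/12 years

14.81 years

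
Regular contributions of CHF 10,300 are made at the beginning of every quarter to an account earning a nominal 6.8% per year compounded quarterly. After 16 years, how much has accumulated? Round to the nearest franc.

With 4 periods per year: i = 0.017, n = 64.
Accumulation factor s(64|0.017) × (1+i) = 116.136092; FV = 10300 × 116.136092 = 1,196,201.7464
(Beginning-of-period payments → annuity-due factor ×(1+i).)

CHF 1,196,202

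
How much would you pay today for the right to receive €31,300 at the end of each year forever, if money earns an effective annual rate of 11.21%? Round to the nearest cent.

PV = PMT / i = 31300 / 0.1121 = 279,214.9866

€279,214.99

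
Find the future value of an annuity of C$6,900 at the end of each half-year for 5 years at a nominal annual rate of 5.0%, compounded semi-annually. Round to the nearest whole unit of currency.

i = 0.05/2 = 0.025 per half-year; n = 5·2 = 10.
Accumulation factor s(10|0.025) = 11.203382; FV = 6900 × 11.203382 = 77,303.3342

C$77,303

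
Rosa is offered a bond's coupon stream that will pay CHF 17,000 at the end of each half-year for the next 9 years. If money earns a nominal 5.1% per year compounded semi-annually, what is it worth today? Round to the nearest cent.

CHF 242,958.56

i = 0.051/2 = 0.0255 per half-year; n = 9·2 = 18.
PV = 17000 × [1 − (1+0.0255)^(−18)] / 0.0255 = 17000 × 14.291680 = 242,958.5571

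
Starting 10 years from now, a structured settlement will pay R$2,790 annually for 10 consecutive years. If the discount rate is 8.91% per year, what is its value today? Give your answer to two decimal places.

Value one period before first payment (t=9): 2790 × [1 − (1+0.0891)^(−10)] / 0.0891 = 2790 × 6.443159 = 17,976.4148
PV₀ = 17,976.4148 / (1+0.0891)^9 = 17,976.4148 / 2.155807 = 8,338.6023

R$8,338.60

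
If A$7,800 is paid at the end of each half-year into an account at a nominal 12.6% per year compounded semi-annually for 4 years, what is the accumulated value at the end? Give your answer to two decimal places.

With 2 periods per year: i = 0.063, n = 8.
FV = 7800 × [(1+0.063)^8 − 1] / 0.063 = 7800 × 10.004678 = 78,036.4864

A$78,036.49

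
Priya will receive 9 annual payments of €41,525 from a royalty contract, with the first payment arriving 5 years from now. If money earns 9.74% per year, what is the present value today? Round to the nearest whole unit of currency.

€166,610

Value one period before first payment (t=4): 41525 × [1 − (1+0.0974)^(−9)] / 0.0974 = 41525 × 5.819026 = 241,635.0484
Discount back 4 years: 241,635.0484 × (1+0.0974)^(−4) = 241,635.0484 × 0.689509 = 166,609.6316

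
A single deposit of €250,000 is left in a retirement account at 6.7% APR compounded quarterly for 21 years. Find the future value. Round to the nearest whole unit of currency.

€1,009,093

With 4 periods per year: i = 0.01675, n = 84.
FV = PV·(1+i)^n = 250,000 × 4.036372 = 1,009,093.0595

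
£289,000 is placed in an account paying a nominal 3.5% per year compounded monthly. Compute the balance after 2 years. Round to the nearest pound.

With 12 periods per year: i = 0.00291667, n = 24.
289,000 × (1+0.00291667)^24 = 289,000 × 1.072399 = 309,923.2862

£309,923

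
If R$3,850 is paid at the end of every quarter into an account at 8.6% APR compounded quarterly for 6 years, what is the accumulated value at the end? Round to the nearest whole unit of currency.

R$119,292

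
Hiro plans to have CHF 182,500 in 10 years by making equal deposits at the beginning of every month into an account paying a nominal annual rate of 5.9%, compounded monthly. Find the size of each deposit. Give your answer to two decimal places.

CHF 1,114.20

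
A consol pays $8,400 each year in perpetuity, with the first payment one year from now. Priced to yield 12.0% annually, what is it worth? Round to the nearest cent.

PV = PMT / i = 8400 / 0.12 = 70,000.0000

$70,000.00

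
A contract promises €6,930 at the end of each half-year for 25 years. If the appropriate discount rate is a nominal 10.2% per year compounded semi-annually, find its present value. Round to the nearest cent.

€124,583.68

With 2 periods per year: i = 0.051, n = 50.
PV = PMT · [1 − (1+i)^(−n)] / i = 6930 · 17.977444 = 124,583.6847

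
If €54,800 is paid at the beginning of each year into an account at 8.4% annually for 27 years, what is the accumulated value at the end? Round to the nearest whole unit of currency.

FV = 54800 × [(1+0.084)^27 − 1] / 0.084 × (1+i) = 54800 × 100.999668 = 5,534,781.8189
(Beginning-of-period payments → annuity-due factor ×(1+i).)

€5,534,782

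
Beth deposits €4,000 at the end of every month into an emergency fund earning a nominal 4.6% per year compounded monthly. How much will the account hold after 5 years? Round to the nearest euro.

€269,266

Periodic rate i = 0.046/12 = 0.00383333; n = 5 × 12 = 60 periods.
FV = PMT · [(1+i)^n − 1] / i = 4000 · 67.316534 = 269,266.1349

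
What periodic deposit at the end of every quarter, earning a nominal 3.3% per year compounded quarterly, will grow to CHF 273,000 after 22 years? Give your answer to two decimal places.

CHF 2,123.46

With 4 periods per year: i = 0.00825, n = 88.
PMT = 273000 / ( [(1+0.00825)^88 − 1] / 0.00825 ) = 273000 / 128.563675 = 2,123.4614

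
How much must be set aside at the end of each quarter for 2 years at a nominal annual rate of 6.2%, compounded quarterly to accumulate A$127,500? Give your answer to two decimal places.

A$15,092.83

i = 0.062/4 = 0.0155 per quarter; n = 2·4 = 8.
PMT = 127500 / ( [(1+0.0155)^8 − 1] / 0.0155 ) = 127500 / 8.447718 = 15,092.8335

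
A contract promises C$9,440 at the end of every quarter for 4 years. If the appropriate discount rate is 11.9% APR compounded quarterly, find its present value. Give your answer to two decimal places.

C$118,803.75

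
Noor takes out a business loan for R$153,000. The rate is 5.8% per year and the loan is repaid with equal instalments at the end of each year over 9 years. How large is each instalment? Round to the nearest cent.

R$22,299.01

Annuity-PV factor = 6.861292; PMT = 153000 / 6.861292 = 22,299.0065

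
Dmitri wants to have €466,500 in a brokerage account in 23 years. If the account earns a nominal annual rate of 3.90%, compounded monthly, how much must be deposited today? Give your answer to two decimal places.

€190,511.49

i = 0.039/12 = 0.00325 per month; n = 23·12 = 276.
PV = 466,500 / (1 + 0.00325)^276 = 466,500 / 2.448671 = 190,511.4875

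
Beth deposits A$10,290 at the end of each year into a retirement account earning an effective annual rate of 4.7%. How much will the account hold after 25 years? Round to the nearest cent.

A$471,279.09

Accumulation factor s(25|0.047) = 45.799717; FV = 10290 × 45.799717 = 471,279.0928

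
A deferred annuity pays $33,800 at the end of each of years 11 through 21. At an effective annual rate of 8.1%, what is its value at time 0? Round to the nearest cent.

$110,202.34

PV at t=10 (ordinary 11-year annuity): 33800 × a(11|0.081) = 33800 × 7.104460 = 240,130.7317
Discount back 10 years: 240,130.7317 × (1+0.081)^(−10) = 240,130.7317 × 0.458926 = 110,202.3371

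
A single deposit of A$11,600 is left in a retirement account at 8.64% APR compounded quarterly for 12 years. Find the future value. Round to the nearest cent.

A$32,354.93

With 4 periods per year: i = 0.0216, n = 48.
11,600 × (1+0.0216)^48 = 11,600 × 2.789218 = 32,354.9277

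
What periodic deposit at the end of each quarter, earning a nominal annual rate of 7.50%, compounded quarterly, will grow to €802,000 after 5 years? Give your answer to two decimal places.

€33,420.53

Periodic rate i = 0.075/4 = 0.01875; n = 5 × 4 = 20 periods.
FV-annuity factor = 23.997228; PMT = 802000 / 23.997228 = 33,420.5267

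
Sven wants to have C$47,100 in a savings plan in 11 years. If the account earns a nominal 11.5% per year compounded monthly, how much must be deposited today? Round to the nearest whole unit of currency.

i = 0.115/12 = 0.00958333 per month; n = 11·12 = 132.
PV = 47,100 / (1 + 0.00958333)^132 = 47,100 / 3.521817 = 13,373.7791

C$13,374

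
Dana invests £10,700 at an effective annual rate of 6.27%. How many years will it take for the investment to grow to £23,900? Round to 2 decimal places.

13.21 years

(1+i)^n = 23900/10700 = 2.23364, so n = ln 2.23364 / ln 1.0627 = 13.2149 years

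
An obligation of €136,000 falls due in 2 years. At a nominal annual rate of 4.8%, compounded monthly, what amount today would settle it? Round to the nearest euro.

Periodic rate i = 0.048/12 = 0.004; n = 2 × 12 = 24 periods.
Discount factor = (1+0.004)^(−24) = 0.908638; PV = 136,000 × 0.908638 = 123,574.7672

€123,575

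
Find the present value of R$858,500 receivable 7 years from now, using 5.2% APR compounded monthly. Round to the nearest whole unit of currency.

R$597,033

Periodic rate i = 0.052/12 = 0.00433333; n = 7 × 12 = 84 periods.
Discount factor = (1+0.00433333)^(−84) = 0.695438; PV = 858,500 × 0.695438 = 597,033.4106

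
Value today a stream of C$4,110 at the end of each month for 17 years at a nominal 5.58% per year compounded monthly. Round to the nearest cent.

C$540,809.45

Periodic rate i = 0.0558/12 = 0.00465; n = 17 × 12 = 204 periods.
PV = 4110 × [1 − (1+0.00465)^(−204)] / 0.00465 = 4110 × 131.583809 = 540,809.4546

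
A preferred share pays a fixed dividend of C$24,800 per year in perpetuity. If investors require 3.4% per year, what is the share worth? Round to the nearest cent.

C$729,411.76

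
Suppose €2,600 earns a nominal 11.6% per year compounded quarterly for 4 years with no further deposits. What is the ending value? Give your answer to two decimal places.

Periodic rate i = 0.116/4 = 0.029; n = 4 × 4 = 16 periods.
FV = PV·(1+i)^n = 2,600 × 1.579960 = 4,107.8951

€4,107.90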